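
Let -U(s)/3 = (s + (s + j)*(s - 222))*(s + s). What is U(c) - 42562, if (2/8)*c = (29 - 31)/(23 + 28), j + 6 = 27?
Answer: -2074671122/44217 ≈ -46920.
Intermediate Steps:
j = 21 (j = -6 + 27 = 21)
c = -8/51 (c = 4*((29 - 31)/(23 + 28)) = 4*(-2/51) = -8/51 ≈ -0.15686)
U(s) = -6*s*(s + (-222 + s)*(21 + s)) (U(s) = -3*(s + (s + 21)*(s - 222))*(s + s) = -3*(s + (21 + s)*(-222 + s))*2*s = -3*(s + (-222 + s)*(21 + s))*2*s = -6*s*(s + (-222 + s)*(21 + s)))
U(c) - 42562 = 6*(-8/51)*(4662 - (-8/51)² + 200*(-8/51)) - 42562 = 6*(-8/51)*(4662 - 1*64/2601 - 1600/51) - 42562 = 6*(-8/51)*(4662 - 64/2601 - 1600/51) - 42562 = 6*(-8/51)*(12044198/2601) - 42562 = -192707168/44217 - 42562 = -2074671122/44217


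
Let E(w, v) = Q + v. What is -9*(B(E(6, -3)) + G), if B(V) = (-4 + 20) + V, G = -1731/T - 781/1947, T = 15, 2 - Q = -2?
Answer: 262317/295 ≈ 889.21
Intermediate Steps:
Q = 4 (Q = 2 - 1*(-2) = 2 + 2 = 4)
E(w, v) = 4 + v
G = -102484/885 (G = -1731/15 - 781/1947 = -1731*1/15 - 781*1/1947 = -577/5 - 71/177 = -102484/885 ≈ -115.80)
B(V) = 16 + V
-9*(B(E(6, -3)) + G) = -9*((16 + (4 - 3)) - 102484/885) = -9*((16 + 1) - 102484/885) = -9*(17 - 102484/885) = -9*(-87439/885) = 262317/295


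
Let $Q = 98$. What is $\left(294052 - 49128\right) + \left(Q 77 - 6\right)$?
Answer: $252464$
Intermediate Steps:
$\left(294052 - 49128\right) + \left(Q 77 - 6\right) = \left(294052 - 49128\right) + \left(98 \cdot 77 - 6\right) = 244924 + \left(7546 - 6\right) = 244924 + 7540 = 252464$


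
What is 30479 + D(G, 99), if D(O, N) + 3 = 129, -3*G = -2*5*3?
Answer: 30605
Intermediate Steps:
G = 10 (G = -(-2*5)*3/3 = -(-10)*3/3 = -⅓*(-30) = 10)
D(O, N) = 126 (D(O, N) = -3 + 129 = 126)
30479 + D(G, 99) = 30479 + 126 = 30605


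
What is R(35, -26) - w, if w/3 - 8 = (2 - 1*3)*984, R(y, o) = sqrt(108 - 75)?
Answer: 2928 + sqrt(33) ≈ 2933.7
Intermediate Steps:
R(y, o) = sqrt(33)
w = -2928 (w = 24 + 3*((2 - 1*3)*984) = 24 + 3*((2 - 3)*984) = 24 + 3*(-1*984) = 24 + 3*(-984) = 24 - 2952 = -2928)
R(35, -26) - w = sqrt(33) - 1*(-2928) = sqrt(33) + 2928 = 2928 + sqrt(33)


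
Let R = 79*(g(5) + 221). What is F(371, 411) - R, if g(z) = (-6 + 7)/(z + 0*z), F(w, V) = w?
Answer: -85519/5 ≈ -17104.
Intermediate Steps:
g(z) = 1/z (g(z) = 1/(z + 0) = 1/z)
R = 87374/5 (R = 79*(1/5 + 221) = 79*(1106/5) = 87374/5 ≈ 17475.)
F(371, 411) - R = 371 - 1*87374/5 = 371 - 87374/5 = -85519/5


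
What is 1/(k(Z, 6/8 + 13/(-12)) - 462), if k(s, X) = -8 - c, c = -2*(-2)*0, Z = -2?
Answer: -1/470 ≈ -0.0021277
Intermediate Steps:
c = 0 (c = 4*0 = 0)
k(s, X) = -8 (k(s, X) = -8 - 1*0 = -8 + 0 = -8)
1/(k(Z, 6/8 + 13/(-12)) - 462) = 1/(-8 - 462) = 1/(-470) = -1/470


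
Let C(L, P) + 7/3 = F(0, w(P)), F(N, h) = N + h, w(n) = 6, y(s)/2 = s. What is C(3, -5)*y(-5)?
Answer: -110/3 ≈ -36.667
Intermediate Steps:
y(s) = 2*s
C(L, P) = 11/3 (C(L, P) = -7/3 + (0 + 6) = -7/3 + 6 = 11/3)
C(3, -5)*y(-5) = 11*(2*(-5))/3 = (11/3)*(-10) = -110/3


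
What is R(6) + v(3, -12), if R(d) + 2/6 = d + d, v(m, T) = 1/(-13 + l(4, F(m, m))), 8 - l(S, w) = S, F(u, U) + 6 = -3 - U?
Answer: 104/9 ≈ 11.556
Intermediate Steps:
F(u, U) = -9 - U (F(u, U) = -6 + (-3 - U) = -9 - U)
l(S, w) = 8 - S
v(m, T) = -⅑ (v(m, T) = 1/(-13 + (8 - 1*4)) = 1/(-13 + (8 - 4)) = 1/(-13 + 4) = 1/(-9) = -⅑)
R(d) = -⅓ + 2*d (R(d) = -⅓ + (d + d) = -⅓ + 2*d)
R(6) + v(3, -12) = (-⅓ + 2*6) - ⅑ = (-⅓ + 12) - ⅑ = 35/3 - ⅑ = 104/9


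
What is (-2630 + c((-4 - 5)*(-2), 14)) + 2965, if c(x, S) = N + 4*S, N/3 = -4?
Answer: 379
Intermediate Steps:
N = -12 (N = 3*(-4) = -12)
c(x, S) = -12 + 4*S
(-2630 + c((-4 - 5)*(-2), 14)) + 2965 = (-2630 + (-12 + 4*14)) + 2965 = (-2630 + (-12 + 56)) + 2965 = (-2630 + 44) + 2965 = -2586 + 2965 = 379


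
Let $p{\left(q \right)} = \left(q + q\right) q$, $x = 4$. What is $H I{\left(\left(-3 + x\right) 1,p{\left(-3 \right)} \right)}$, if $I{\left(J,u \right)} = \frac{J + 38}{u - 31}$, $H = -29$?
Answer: $87$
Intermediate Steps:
$p{\left(q \right)} = 2 q^{2}$ ($p{\left(q \right)} = 2 q q = 2 q^{2}$)
$I{\left(J,u \right)} = \frac{38 + J}{-31 + u}$
$H I{\left(\left(-3 + x\right) 1,p{\left(-3 \right)} \right)} = - 29 \frac{38 + \left(-3 + 4\right) 1}{-31 + 2 \left(-3\right)^{2}} = - 29 \frac{38 + 1 \cdot 1}{-31 + 2 \cdot 9} = - 29 \frac{38 + 1}{-31 + 18} = - 29 \frac{1}{-13} \cdot 39 = - 29 \left(\left(- \frac{1}{13}\right) 39\right) = \left(-29\right) \left(-3\right) = 87$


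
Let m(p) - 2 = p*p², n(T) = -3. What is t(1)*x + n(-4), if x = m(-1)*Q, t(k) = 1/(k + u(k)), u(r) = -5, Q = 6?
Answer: -9/2 ≈ -4.5000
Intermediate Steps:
t(k) = 1/(-5 + k) (t(k) = 1/(k - 5) = 1/(-5 + k))
m(p) = 2 + p³ (m(p) = 2 + p*p² = 2 + p³)
x = 6 (x = (2 + (-1)³)*6 = (2 - 1)*6 = 1*6 = 6)
t(1)*x + n(-4) = 6/(-5 + 1) - 3 = 6/(-4) - 3 = -¼*6 - 3 = -3/2 - 3 = -9/2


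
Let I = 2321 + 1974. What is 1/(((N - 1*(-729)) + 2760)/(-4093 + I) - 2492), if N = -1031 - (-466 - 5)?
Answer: -2/4955 ≈ -0.00040363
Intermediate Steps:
N = -560 (N = -1031 - 1*(-471) = -1031 + 471 = -560)
I = 4295
1/(((N - 1*(-729)) + 2760)/(-4093 + I) - 2492) = 1/(((-560 - 1*(-729)) + 2760)/(-4093 + 4295) - 2492) = 1/(((-560 + 729) + 2760)/202 - 2492) = 1/((169 + 2760)*(1/202) - 2492) = 1/(2929*(1/202) - 2492) = 1/(29/2 - 2492) = 1/(-4955/2) = -2/4955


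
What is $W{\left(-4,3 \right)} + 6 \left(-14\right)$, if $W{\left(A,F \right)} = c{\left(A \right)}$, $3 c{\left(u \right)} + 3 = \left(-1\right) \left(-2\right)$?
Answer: $- \frac{253}{3} \approx -84.333$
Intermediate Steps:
$c{\left(u \right)} = - \frac{1}{3}$ ($c{\left(u \right)} = -1 + \frac{\left(-1\right) \left(-2\right)}{3} = -1 + \frac{1}{3} \cdot 2 = -1 + \frac{2}{3} = - \frac{1}{3}$)
$W{\left(A,F \right)} = - \frac{1}{3}$
$W{\left(-4,3 \right)} + 6 \left(-14\right) = - \frac{1}{3} + 6 \left(-14\right) = - \frac{1}{3} - 84 = - \frac{253}{3}$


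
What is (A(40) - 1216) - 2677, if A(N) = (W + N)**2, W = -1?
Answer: -2372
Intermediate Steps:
A(N) = (-1 + N)**2
(A(40) - 1216) - 2677 = ((-1 + 40)**2 - 1216) - 2677 = (39**2 - 1216) - 2677 = (1521 - 1216) - 2677 = 305 - 2677 = -2372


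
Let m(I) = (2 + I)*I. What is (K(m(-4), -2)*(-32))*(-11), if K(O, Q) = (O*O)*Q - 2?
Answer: -45760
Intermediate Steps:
m(I) = I*(2 + I)
K(O, Q) = -2 + Q*O² (K(O, Q) = O²*Q - 2 = Q*O² - 2 = -2 + Q*O²)
(K(m(-4), -2)*(-32))*(-11) = ((-2 - 2*16*(2 - 4)²)*(-32))*(-11) = ((-2 - 2*(-4*(-2))²)*(-32))*(-11) = ((-2 - 2*8²)*(-32))*(-11) = ((-2 - 2*64)*(-32))*(-11) = ((-2 - 128)*(-32))*(-11) = -130*(-32)*(-11) = 4160*(-11) = -45760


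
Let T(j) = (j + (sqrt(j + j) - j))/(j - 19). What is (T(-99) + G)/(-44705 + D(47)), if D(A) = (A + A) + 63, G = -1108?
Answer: 277/11137 + 3*I*sqrt(22)/5256664 ≈ 0.024872 + 2.6768e-6*I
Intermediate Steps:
D(A) = 63 + 2*A (D(A) = 2*A + 63 = 63 + 2*A)
T(j) = sqrt(2)*sqrt(j)/(-19 + j) (T(j) = (j + (sqrt(2*j) - j))/(-19 + j) = (j + (sqrt(2)*sqrt(j) - j))/(-19 + j) = (j + (-j + sqrt(2)*sqrt(j)))/(-19 + j) = (sqrt(2)*sqrt(j))/(-19 + j) = sqrt(2)*sqrt(j)/(-19 + j))
(T(-99) + G)/(-44705 + D(47)) = (sqrt(2)*sqrt(-99)/(-19 - 99) - 1108)/(-44705 + (63 + 2*47)) = (sqrt(2)*(3*I*sqrt(11))/(-118) - 1108)/(-44705 + (63 + 94)) = (sqrt(2)*(3*I*sqrt(11))*(-1/118) - 1108)/(-44705 + 157) = (-3*I*sqrt(22)/118 - 1108)/(-44548) = (-1108 - 3*I*sqrt(22)/118)*(-1/44548) = 277/11137 + 3*I*sqrt(22)/5256664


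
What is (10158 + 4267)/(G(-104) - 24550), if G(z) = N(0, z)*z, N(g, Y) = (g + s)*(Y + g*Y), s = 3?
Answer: 14425/7898 ≈ 1.8264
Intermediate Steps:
N(g, Y) = (3 + g)*(Y + Y*g) (N(g, Y) = (g + 3)*(Y + g*Y) = (3 + g)*(Y + Y*g))
G(z) = 3*z² (G(z) = (z*(3 + 0² + 4*0))*z = (z*(3 + 0 + 0))*z = (z*3)*z = (3*z)*z = 3*z²)
(10158 + 4267)/(G(-104) - 24550) = (10158 + 4267)/(3*(-104)² - 24550) = 14425/(3*10816 - 24550) = 14425/(32448 - 24550) = 14425/7898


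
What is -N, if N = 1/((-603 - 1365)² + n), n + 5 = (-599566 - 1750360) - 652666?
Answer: -1/870427 ≈ -1.1489e-6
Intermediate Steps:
n = -3002597 (n = -5 + ((-599566 - 1750360) - 652666) = -5 + (-2349926 - 652666) = -5 - 3002592 = -3002597)
N = 1/870427 (N = 1/((-603 - 1365)² - 3002597) = 1/((-1968)² - 3002597) = 1/(3873024 - 3002597) = 1/870427 ≈ 1.1489e-6)
-N = -1*1/870427 = -1/870427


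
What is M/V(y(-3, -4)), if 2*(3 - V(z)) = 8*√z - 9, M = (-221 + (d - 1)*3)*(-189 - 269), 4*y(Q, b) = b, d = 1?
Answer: 178620/17 + 95264*I/17 ≈ 10507.0 + 5603.8*I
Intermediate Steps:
y(Q, b) = b/4
M = 101218 (M = (-221 + (1 - 1)*3)*(-189 - 269) = (-221 + 0*3)*(-458) = (-221 + 0)*(-458) = -221*(-458) = 101218)
V(z) = 15/2 - 4*√z (V(z) = 3 - (8*√z - 9)/2 = 3 - (-9 + 8*√z)/2 = 3 + (9/2 - 4*√z) = 15/2 - 4*√z)
M/V(y(-3, -4)) = 101218/(15/2 - 4*I) = 101218*(4*(15/2 + 4*I)/289) = 23816*(15/2 + 4*I)/17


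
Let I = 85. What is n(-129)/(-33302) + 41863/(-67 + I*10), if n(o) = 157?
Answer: 1393998695/26075466 ≈ 53.460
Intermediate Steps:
n(-129)/(-33302) + 41863/(-67 + I*10) = 157/(-33302) + 41863/(-67 + 85*10) = 157*(-1/33302) + 41863/(-67 + 850) = -157/33302 + 41863/783 = 1393998695/26075466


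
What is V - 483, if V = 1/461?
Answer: -222662/461 ≈ -483.00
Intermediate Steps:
V = 1/461 ≈ 0.0021692
V - 483 = 1/461 - 483 = -222662/461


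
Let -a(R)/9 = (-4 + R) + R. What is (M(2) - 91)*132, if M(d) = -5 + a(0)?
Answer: -7920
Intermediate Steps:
a(R) = 36 - 18*R (a(R) = -9*((-4 + R) + R) = -9*(-4 + 2*R) = 36 - 18*R)
M(d) = 31 (M(d) = -5 + (36 - 18*0) = -5 + (36 + 0) = -5 + 36 = 31)
(M(2) - 91)*132 = (31 - 91)*132 = -60*132 = -7920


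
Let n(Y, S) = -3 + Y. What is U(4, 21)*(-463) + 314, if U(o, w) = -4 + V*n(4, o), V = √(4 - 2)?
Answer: 2166 - 463*√2 ≈ 1511.2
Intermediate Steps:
V = √2 ≈ 1.4142
U(o, w) = -4 + √2 (U(o, w) = -4 + √2*(-3 + 4) = -4 + √2*1 = -4 + √2)
U(4, 21)*(-463) + 314 = (-4 + √2)*(-463) + 314 = (1852 - 463*√2) + 314 = 2166 - 463*√2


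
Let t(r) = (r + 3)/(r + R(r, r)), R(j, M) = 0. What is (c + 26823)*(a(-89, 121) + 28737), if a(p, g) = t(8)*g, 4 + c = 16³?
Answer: 7148382705/8 ≈ 8.9355e+8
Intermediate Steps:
c = 4092 (c = -4 + 16³ = -4 + 4096 = 4092)
t(r) = (3 + r)/r (t(r) = (r + 3)/(r + 0) = (3 + r)/r)
a(p, g) = 11*g/8 (a(p, g) = ((3 + 8)/8)*g = ((⅛)*11)*g = 11*g/8)
(c + 26823)*(a(-89, 121) + 28737) = (4092 + 26823)*((11/8)*121 + 28737) = 30915*(1331/8 + 28737) = 30915*(231227/8) = 7148382705/8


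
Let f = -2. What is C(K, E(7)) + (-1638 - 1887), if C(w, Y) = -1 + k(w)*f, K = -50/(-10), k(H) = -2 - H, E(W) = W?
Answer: -3512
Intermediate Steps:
K = 5 (K = -50*(-1/10) = 5)
C(w, Y) = 3 + 2*w (C(w, Y) = -1 + (-2 - w)*(-2) = -1 + (4 + 2*w) = 3 + 2*w)
C(K, E(7)) + (-1638 - 1887) = (3 + 2*5) + (-1638 - 1887) = (3 + 10) - 3525 = 13 - 3525 = -3512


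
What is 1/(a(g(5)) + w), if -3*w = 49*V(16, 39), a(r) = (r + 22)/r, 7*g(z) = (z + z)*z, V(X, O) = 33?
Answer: -25/13373 ≈ -0.0018694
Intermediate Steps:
g(z) = 2*z²/7 (g(z) = ((z + z)*z)/7 = ((2*z)*z)/7 = (2*z²)/7 = 2*z²/7)
a(r) = (22 + r)/r
w = -539 (w = -49*33/3 = -⅓*1617 = -539)
1/(a(g(5)) + w) = 1/((22 + (2/7)*5²)/(((2/7)*5²)) - 539) = 1/((22 + (2/7)*25)/(((2/7)*25)) - 539) = 1/((22 + 50/7)/(50/7) - 539) = 1/((7/50)*(204/7) - 539) = 1/(102/25 - 539) = 1/(-13373/25) = -25/13373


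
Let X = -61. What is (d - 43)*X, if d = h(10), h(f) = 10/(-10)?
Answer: 2684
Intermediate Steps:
h(f) = -1 (h(f) = 10*(-1/10) = -1)
d = -1
(d - 43)*X = (-1 - 43)*(-61) = -44*(-61) = 2684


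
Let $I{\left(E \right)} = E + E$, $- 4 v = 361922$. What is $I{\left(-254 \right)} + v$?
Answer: $- \frac{181977}{2} \approx -90989.0$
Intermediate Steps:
$v = - \frac{180961}{2}$ ($v = \left(- \frac{1}{4}\right) 361922 = - \frac{180961}{2} \approx -90481.0$)
$I{\left(E \right)} = 2 E$
$I{\left(-254 \right)} + v = 2 \left(-254\right) - \frac{180961}{2} = -508 - \frac{180961}{2} = - \frac{181977}{2}$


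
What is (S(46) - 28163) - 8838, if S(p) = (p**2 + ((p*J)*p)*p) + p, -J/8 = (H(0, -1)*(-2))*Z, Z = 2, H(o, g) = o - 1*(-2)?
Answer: 6194665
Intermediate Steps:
H(o, g) = 2 + o (H(o, g) = o + 2 = 2 + o)
J = 64 (J = -8*(2 + 0)*(-2)*2 = -8*2*(-2)*2 = -(-32)*2 = -8*(-8) = 64)
S(p) = p + p**2 + 64*p**3 (S(p) = (p**2 + ((p*64)*p)*p) + p = (p**2 + ((64*p)*p)*p) + p = (p**2 + (64*p**2)*p) + p = (p**2 + 64*p**3) + p = p + p**2 + 64*p**3)
(S(46) - 28163) - 8838 = (46*(1 + 46 + 64*46**2) - 28163) - 8838 = (46*(1 + 46 + 64*2116) - 28163) - 8838 = (46*(1 + 46 + 135424) - 28163) - 8838 = (46*135471 - 28163) - 8838 = (6231666 - 28163) - 8838 = 6203503 - 8838 = 6194665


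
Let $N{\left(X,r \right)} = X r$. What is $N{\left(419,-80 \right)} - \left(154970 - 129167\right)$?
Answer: $-59323$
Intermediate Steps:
$N{\left(419,-80 \right)} - \left(154970 - 129167\right) = 419 \left(-80\right) - \left(154970 - 129167\right) = -33520 - \left(154970 - 129167\right) = -33520 - 25803 = -59323$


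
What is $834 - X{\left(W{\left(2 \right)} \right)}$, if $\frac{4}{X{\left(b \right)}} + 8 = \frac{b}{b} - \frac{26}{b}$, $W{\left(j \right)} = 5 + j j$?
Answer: $\frac{74262}{89} \approx 834.4$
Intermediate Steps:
$W{\left(j \right)} = 5 + j^{2}$
$X{\left(b \right)} = \frac{4}{-7 - \frac{26}{b}}$ ($X{\left(b \right)} = \frac{4}{-8 - \left(\frac{26}{b} - \frac{b}{b}\right)} = \frac{4}{-8 + \left(1 - \frac{26}{b}\right)} = \frac{4}{-7 - \frac{26}{b}}$)
$834 - X{\left(W{\left(2 \right)} \right)} = 834 - - \frac{4 \left(5 + 2^{2}\right)}{26 + 7 \left(5 + 2^{2}\right)} = 834 - - \frac{4 \left(5 + 4\right)}{26 + 7 \left(5 + 4\right)} = 834 - \left(-4\right) 9 \frac{1}{26 + 7 \cdot 9} = 834 - \left(-4\right) 9 \frac{1}{26 + 63} = 834 - \left(-4\right) 9 \cdot \frac{1}{89} = 834 - - \frac{36}{89} = 834 + \frac{36}{89} = \frac{74262}{89}$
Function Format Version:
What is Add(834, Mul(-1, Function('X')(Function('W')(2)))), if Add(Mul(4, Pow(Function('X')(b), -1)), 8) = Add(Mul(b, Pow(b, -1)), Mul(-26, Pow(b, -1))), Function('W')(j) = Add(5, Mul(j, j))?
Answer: Rational(74262, 89) ≈ 834.40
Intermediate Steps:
Function('W')(j) = Add(5, Pow(j, 2))
Function('X')(b) = Mul(4, Pow(Add(-7, Mul(-26, Pow(b, -1))), -1)) (Function('X')(b) = Mul(4, Pow(Add(-8, Add(Mul(b, Pow(b, -1)), Mul(-26, Pow(b, -1)))), -1)) = Mul(4, Pow(Add(-8, Add(1, Mul(-26, Pow(b, -1)))), -1)) = Mul(4, Pow(Add(-7, Mul(-26, Pow(b, -1))), -1)))
Add(834, Mul(-1, Function('X')(Function('W')(2)))) = Add(834, Mul(-1, Mul(-4, Add(5, Pow(2, 2)), Pow(Add(26, Mul(7, Add(5, Pow(2, 2)))), -1)))) = Add(834, Mul(-1, Mul(-4, Add(5, 4), Pow(Add(26, Mul(7, Add(5, 4))), -1)))) = Add(834, Mul(-1, Mul(-4, 9, Pow(Add(26, Mul(7, 9)), -1)))) = Add(834, Mul(-1, Mul(-4, 9, Pow(Add(26, 63), -1)))) = Add(834, Mul(-1, Mul(-4, 9, Pow(89, -1)))) = Add(834, Mul(-1, Mul(-4, 9, Rational(1, 89)))) = Add(834, Mul(-1, Rational(-36, 89))) = Add(834, Rational(36, 89)) = Rational(74262, 89)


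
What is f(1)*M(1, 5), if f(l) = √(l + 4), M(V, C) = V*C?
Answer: 5*√5 ≈ 11.180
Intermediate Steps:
M(V, C) = C*V
f(l) = √(4 + l)
f(1)*M(1, 5) = √(4 + 1)*(5*1) = √5*5 = 5*√5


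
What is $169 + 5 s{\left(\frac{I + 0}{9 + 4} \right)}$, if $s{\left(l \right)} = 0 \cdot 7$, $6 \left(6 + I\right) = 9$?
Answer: $169$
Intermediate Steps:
$I = - \frac{9}{2}$ ($I = -6 + \frac{1}{6} \cdot 9 = -6 + \frac{3}{2} = - \frac{9}{2} \approx -4.5$)
$s{\left(l \right)} = 0$
$169 + 5 s{\left(\frac{I + 0}{9 + 4} \right)} = 169 + 5 \cdot 0 = 169 + 0 = 169$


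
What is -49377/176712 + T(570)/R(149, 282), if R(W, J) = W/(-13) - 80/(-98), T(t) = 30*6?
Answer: -6865541119/399428024 ≈ -17.188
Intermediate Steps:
T(t) = 180
R(W, J) = 40/49 - W/13 (R(W, J) = W*(-1/13) - 80*(-1/98) = -W/13 + 40/49 = 40/49 - W/13)
-49377/176712 + T(570)/R(149, 282) = -49377/176712 + 180/(40/49 - 1/13*149) = -49377*1/176712 + 180/(40/49 - 149/13) = -16459/58904 + 180/(-6781/637) = -16459/58904 + 180*(-637/6781) = -16459/58904 - 114660/6781 = -6865541119/399428024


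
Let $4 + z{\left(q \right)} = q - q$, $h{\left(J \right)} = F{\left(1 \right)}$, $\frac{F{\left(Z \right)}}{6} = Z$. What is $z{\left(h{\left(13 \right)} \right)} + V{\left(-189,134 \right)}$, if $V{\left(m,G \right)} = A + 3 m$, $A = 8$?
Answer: $-563$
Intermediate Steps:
$F{\left(Z \right)} = 6 Z$
$h{\left(J \right)} = 6$ ($h{\left(J \right)} = 6 \cdot 1 = 6$)
$z{\left(q \right)} = -4$ ($z{\left(q \right)} = -4 + \left(q - q\right) = -4 + 0 = -4$)
$V{\left(m,G \right)} = 8 + 3 m$
$z{\left(h{\left(13 \right)} \right)} + V{\left(-189,134 \right)} = -4 + \left(8 + 3 \left(-189\right)\right) = -4 + \left(8 - 567\right) = -4 - 559 = -563$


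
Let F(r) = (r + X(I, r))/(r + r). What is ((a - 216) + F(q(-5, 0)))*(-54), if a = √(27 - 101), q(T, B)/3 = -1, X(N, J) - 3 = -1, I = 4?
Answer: 11655 - 54*I*√74 ≈ 11655.0 - 464.53*I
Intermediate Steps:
X(N, J) = 2 (X(N, J) = 3 - 1 = 2)
q(T, B) = -3 (q(T, B) = 3*(-1) = -3)
F(r) = (2 + r)/(2*r) (F(r) = (r + 2)/(r + r) = (2 + r)/((2*r)) = (2 + r)*(1/(2*r)) = (2 + r)/(2*r))
a = I*√74 (a = √(-74) = I*√74 ≈ 8.6023*I)
((a - 216) + F(q(-5, 0)))*(-54) = ((I*√74 - 216) + (½)*(2 - 3)/(-3))*(-54) = ((-216 + I*√74) + (½)*(-⅓)*(-1))*(-54) = ((-216 + I*√74) + ⅙)*(-54) = (-1295/6 + I*√74)*(-54) = 11655 - 54*I*√74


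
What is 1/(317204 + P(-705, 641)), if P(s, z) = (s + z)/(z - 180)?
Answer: 461/146230980 ≈ 3.1525e-6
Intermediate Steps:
P(s, z) = (s + z)/(-180 + z)
1/(317204 + P(-705, 641)) = 1/(317204 + (-705 + 641)/(-180 + 641)) = 1/(317204 - 64/461) = 1/(146230980/461) = 461/146230980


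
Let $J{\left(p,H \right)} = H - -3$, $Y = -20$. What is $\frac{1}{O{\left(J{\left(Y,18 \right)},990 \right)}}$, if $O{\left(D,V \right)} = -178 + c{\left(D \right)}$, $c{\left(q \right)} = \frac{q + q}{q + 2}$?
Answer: $- \frac{23}{4052} \approx -0.0056762$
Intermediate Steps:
$c{\left(q \right)} = \frac{2 q}{2 + q}$
$J{\left(p,H \right)} = 3 + H$ ($J{\left(p,H \right)} = H + 3 = 3 + H$)
$O{\left(D,V \right)} = -178 + \frac{2 D}{2 + D}$
$\frac{1}{O{\left(J{\left(Y,18 \right)},990 \right)}} = \frac{1}{4 \frac{1}{2 + \left(3 + 18\right)} \left(-89 - 44 \left(3 + 18\right)\right)} = \frac{1}{4 \frac{1}{2 + 21} \left(-89 - 924\right)} = \frac{1}{4 \cdot \frac{1}{23} \left(-89 - 924\right)} = \frac{1}{4 \cdot \frac{1}{23} \left(-1013\right)} = \frac{1}{- \frac{4052}{23}} = - \frac{23}{4052}$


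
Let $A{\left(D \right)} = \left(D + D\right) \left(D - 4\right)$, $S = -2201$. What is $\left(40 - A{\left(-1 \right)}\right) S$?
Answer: $-66030$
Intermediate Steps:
$A{\left(D \right)} = 2 D \left(-4 + D\right)$
$\left(40 - A{\left(-1 \right)}\right) S = \left(40 - 2 \left(-1\right) \left(-4 - 1\right)\right) \left(-2201\right) = \left(40 - 2 \left(-1\right) \left(-5\right)\right) \left(-2201\right) = \left(40 - 10\right) \left(-2201\right) = 30 \left(-2201\right) = -66030$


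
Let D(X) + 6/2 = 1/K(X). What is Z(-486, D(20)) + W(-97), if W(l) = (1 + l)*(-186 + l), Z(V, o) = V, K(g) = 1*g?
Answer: 26682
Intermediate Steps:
K(g) = g
D(X) = -3 + 1/X
Z(-486, D(20)) + W(-97) = -486 + (-186 + (-97)² - 185*(-97)) = -486 + (-186 + 9409 + 17945) = -486 + 27168 = 26682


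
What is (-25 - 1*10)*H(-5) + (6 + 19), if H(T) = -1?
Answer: 60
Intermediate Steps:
(-25 - 1*10)*H(-5) + (6 + 19) = (-25 - 1*10)*(-1) + (6 + 19) = (-25 - 10)*(-1) + 25 = -35*(-1) + 25 = 35 + 25 = 60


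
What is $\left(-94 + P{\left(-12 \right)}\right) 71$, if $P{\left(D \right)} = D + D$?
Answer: $-8378$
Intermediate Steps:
$P{\left(D \right)} = 2 D$
$\left(-94 + P{\left(-12 \right)}\right) 71 = \left(-94 + 2 \left(-12\right)\right) 71 = \left(-94 - 24\right) 71 = \left(-118\right) 71 = -8378$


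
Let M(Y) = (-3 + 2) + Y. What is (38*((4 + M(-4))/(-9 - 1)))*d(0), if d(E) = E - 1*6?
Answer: -114/5 ≈ -22.800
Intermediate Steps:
d(E) = -6 + E (d(E) = E - 6 = -6 + E)
M(Y) = -1 + Y
(38*((4 + M(-4))/(-9 - 1)))*d(0) = (38*((4 + (-1 - 4))/(-9 - 1)))*(-6 + 0) = (38*((4 - 5)/(-10)))*(-6) = (38*(-1*(-1/10)))*(-6) = (38*(1/10))*(-6) = (19/5)*(-6) = -114/5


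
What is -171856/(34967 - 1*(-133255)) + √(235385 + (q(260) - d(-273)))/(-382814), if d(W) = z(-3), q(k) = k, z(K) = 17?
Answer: -3736/3657 - √58907/191407 ≈ -1.0229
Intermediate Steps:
d(W) = 17
-171856/(34967 - 1*(-133255)) + √(235385 + (q(260) - d(-273)))/(-382814) = -171856/(34967 - 1*(-133255)) + √(235385 + (260 - 1*17))/(-382814) = -171856/(34967 + 133255) + √(235385 + (260 - 17))*(-1/382814) = -171856/168222 + √(235385 + 243)*(-1/382814) = -171856*1/168222 + √235628*(-1/382814) = -3736/3657 + (2*√58907)*(-1/382814) = -3736/3657 - √58907/191407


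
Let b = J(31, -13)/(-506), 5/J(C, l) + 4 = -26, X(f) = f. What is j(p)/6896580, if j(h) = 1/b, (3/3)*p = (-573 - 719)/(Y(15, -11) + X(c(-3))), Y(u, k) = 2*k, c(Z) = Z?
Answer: 253/574715 ≈ 0.00044022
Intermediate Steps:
J(C, l) = -⅙ (J(C, l) = 5/(-4 - 26) = 5/(-30) = 5*(-1/30) = -⅙)
b = 1/3036 (b = -⅙/(-506) = -⅙*(-1/506) = 1/3036 ≈ 0.00032938)
p = 1292/25 (p = (-573 - 719)/(2*(-11) - 3) = -1292/(-22 - 3) = -1292/(-25) = -1292*(-1/25) = 1292/25 ≈ 51.680)
j(h) = 3036 (j(h) = 1/(1/3036) = 3036)
j(p)/6896580 = 3036/6896580 = 3036*(1/6896580) = 253/574715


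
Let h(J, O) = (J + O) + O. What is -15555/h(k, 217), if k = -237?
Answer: -15555/197 ≈ -78.959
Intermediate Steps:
h(J, O) = J + 2*O
-15555/h(k, 217) = -15555/(-237 + 2*217) = -15555/(-237 + 434) = -15555/197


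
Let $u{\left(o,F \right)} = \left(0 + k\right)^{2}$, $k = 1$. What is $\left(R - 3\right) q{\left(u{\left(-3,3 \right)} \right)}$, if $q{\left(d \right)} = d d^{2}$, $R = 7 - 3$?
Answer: $1$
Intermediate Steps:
$u{\left(o,F \right)} = 1$ ($u{\left(o,F \right)} = \left(0 + 1\right)^{2} = 1^{2} = 1$)
$R = 4$
$q{\left(d \right)} = d^{3}$
$\left(R - 3\right) q{\left(u{\left(-3,3 \right)} \right)} = \left(4 - 3\right) 1^{3} = 1 \cdot 1 = 1$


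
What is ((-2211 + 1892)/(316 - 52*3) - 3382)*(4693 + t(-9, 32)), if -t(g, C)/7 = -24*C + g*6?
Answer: -5656413233/160 ≈ -3.5353e+7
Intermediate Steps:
t(g, C) = -42*g + 168*C (t(g, C) = -7*(-24*C + g*6) = -7*(-24*C + 6*g) = -42*g + 168*C)
((-2211 + 1892)/(316 - 52*3) - 3382)*(4693 + t(-9, 32)) = ((-2211 + 1892)/(316 - 52*3) - 3382)*(4693 + (-42*(-9) + 168*32)) = (-319/(316 - 156) - 3382)*(4693 + (378 + 5376)) = (-319/160 - 3382)*(4693 + 5754) = (-319*1/160 - 3382)*10447 = (-319/160 - 3382)*10447 = -541439/160*10447 = -5656413233/160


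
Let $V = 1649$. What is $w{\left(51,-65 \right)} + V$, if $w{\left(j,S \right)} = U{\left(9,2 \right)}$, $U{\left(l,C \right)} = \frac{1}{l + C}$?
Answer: $\frac{18140}{11} \approx 1649.1$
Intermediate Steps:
$U{\left(l,C \right)} = \frac{1}{C + l}$
$w{\left(j,S \right)} = \frac{1}{11}$ ($w{\left(j,S \right)} = \frac{1}{2 + 9} = \frac{1}{11}$)
$w{\left(51,-65 \right)} + V = \frac{1}{11} + 1649 = \frac{18140}{11}$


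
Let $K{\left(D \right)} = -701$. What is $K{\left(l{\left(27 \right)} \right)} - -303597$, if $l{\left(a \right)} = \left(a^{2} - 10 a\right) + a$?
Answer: $302896$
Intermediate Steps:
$l{\left(a \right)} = a^{2} - 9 a$
$K{\left(l{\left(27 \right)} \right)} - -303597 = -701 - -303597 = -701 + 303597 = 302896$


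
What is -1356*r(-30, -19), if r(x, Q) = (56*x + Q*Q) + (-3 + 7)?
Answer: 1783140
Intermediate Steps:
r(x, Q) = 4 + Q² + 56*x (r(x, Q) = (56*x + Q²) + 4 = (Q² + 56*x) + 4 = 4 + Q² + 56*x)
-1356*r(-30, -19) = -1356*(4 + (-19)² + 56*(-30)) = -1356*(4 + 361 - 1680) = -1356*(-1315) = 1783140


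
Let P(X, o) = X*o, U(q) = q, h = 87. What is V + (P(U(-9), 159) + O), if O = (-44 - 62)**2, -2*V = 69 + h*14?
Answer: 18323/2 ≈ 9161.5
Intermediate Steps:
V = -1287/2 (V = -(69 + 87*14)/2 = -(69 + 1218)/2 = -1/2*1287 = -1287/2 ≈ -643.50)
O = 11236 (O = (-106)**2 = 11236)
V + (P(U(-9), 159) + O) = -1287/2 + (-9*159 + 11236) = -1287/2 + (-1431 + 11236) = -1287/2 + 9805 = 18323/2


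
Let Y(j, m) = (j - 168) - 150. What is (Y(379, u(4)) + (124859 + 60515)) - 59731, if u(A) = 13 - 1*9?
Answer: 125704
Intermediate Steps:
u(A) = 4 (u(A) = 13 - 9 = 4)
Y(j, m) = -318 + j (Y(j, m) = (-168 + j) - 150 = -318 + j)
(Y(379, u(4)) + (124859 + 60515)) - 59731 = ((-318 + 379) + (124859 + 60515)) - 59731 = (61 + 185374) - 59731 = 185435 - 59731 = 125704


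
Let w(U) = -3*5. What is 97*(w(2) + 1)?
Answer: -1358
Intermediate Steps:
w(U) = -15
97*(w(2) + 1) = 97*(-15 + 1) = 97*(-14) = -1358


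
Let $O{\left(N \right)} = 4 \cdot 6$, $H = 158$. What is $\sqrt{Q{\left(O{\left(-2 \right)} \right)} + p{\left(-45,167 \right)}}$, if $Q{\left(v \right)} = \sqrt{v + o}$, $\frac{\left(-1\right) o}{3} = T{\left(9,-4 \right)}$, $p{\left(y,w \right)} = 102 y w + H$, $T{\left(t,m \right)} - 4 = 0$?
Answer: $\sqrt{-766372 + 2 \sqrt{3}} \approx 875.42 i$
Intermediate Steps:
$T{\left(t,m \right)} = 4$ ($T{\left(t,m \right)} = 4 + 0 = 4$)
$p{\left(y,w \right)} = 158 + 102 w y$ ($p{\left(y,w \right)} = 102 y w + 158 = 102 w y + 158 = 158 + 102 w y$)
$O{\left(N \right)} = 24$
$o = -12$ ($o = \left(-3\right) 4 = -12$)
$Q{\left(v \right)} = \sqrt{-12 + v}$ ($Q{\left(v \right)} = \sqrt{v - 12} = \sqrt{-12 + v}$)
$\sqrt{Q{\left(O{\left(-2 \right)} \right)} + p{\left(-45,167 \right)}} = \sqrt{\sqrt{-12 + 24} + \left(158 + 102 \cdot 167 \left(-45\right)\right)} = \sqrt{\sqrt{12} + \left(158 - 766530\right)} = \sqrt{2 \sqrt{3} - 766372} = \sqrt{-766372 + 2 \sqrt{3}}$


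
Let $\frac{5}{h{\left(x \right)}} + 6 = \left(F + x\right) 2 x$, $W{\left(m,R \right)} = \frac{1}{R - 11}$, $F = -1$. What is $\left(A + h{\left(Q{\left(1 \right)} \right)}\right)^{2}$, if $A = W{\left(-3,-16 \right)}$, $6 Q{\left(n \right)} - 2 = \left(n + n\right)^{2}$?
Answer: $\frac{2209}{2916} \approx 0.75754$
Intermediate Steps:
$Q{\left(n \right)} = \frac{1}{3} + \frac{2 n^{2}}{3}$ ($Q{\left(n \right)} = \frac{1}{3} + \frac{\left(n + n\right)^{2}}{6} = \frac{1}{3} + \frac{\left(2 n\right)^{2}}{6} = \frac{1}{3} + \frac{4 n^{2}}{6} = \frac{1}{3} + \frac{2 n^{2}}{3}$)
$W{\left(m,R \right)} = \frac{1}{-11 + R}$
$h{\left(x \right)} = \frac{5}{-6 + 2 x \left(-1 + x\right)}$ ($h{\left(x \right)} = \frac{5}{-6 + \left(-1 + x\right) 2 x} = \frac{5}{-6 + 2 x \left(-1 + x\right)}$)
$A = - \frac{1}{27}$ ($A = \frac{1}{-11 - 16} = \frac{1}{-27} = - \frac{1}{27} \approx -0.037037$)
$\left(A + h{\left(Q{\left(1 \right)} \right)}\right)^{2} = \left(- \frac{1}{27} + \frac{5}{2 \left(-3 + \left(\frac{1}{3} + \frac{2 \cdot 1^{2}}{3}\right)^{2} - \left(\frac{1}{3} + \frac{2 \cdot 1^{2}}{3}\right)\right)}\right)^{2} = \left(- \frac{1}{27} + \frac{5}{2 \left(-3 + \left(\frac{1}{3} + \frac{2}{3} \cdot 1\right)^{2} - \left(\frac{1}{3} + \frac{2}{3} \cdot 1\right)\right)}\right)^{2} = \left(- \frac{1}{27} + \frac{5}{2 \left(-3 + \left(\frac{1}{3} + \frac{2}{3}\right)^{2} - \left(\frac{1}{3} + \frac{2}{3}\right)\right)}\right)^{2} = \left(- \frac{1}{27} + \frac{5}{2 \left(-3 + 1^{2} - 1\right)}\right)^{2} = \left(- \frac{1}{27} + \frac{5}{2 \left(-3 + 1 - 1\right)}\right)^{2} = \left(- \frac{1}{27} + \frac{5}{2 \left(-3\right)}\right)^{2} = \left(- \frac{1}{27} + \frac{5}{2} \left(- \frac{1}{3}\right)\right)^{2} = \left(- \frac{1}{27} - \frac{5}{6}\right)^{2} = \left(- \frac{47}{54}\right)^{2} = \frac{2209}{2916}$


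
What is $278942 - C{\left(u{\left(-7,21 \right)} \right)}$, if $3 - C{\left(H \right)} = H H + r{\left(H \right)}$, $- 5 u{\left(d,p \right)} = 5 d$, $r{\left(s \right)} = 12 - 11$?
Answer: $278989$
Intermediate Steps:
$r{\left(s \right)} = 1$
$u{\left(d,p \right)} = - d$ ($u{\left(d,p \right)} = - \frac{5 d}{5} = - d$)
$C{\left(H \right)} = 2 - H^{2}$ ($C{\left(H \right)} = 3 - \left(H H + 1\right) = 3 - \left(H^{2} + 1\right) = 3 - \left(1 + H^{2}\right) = 2 - H^{2}$)
$278942 - C{\left(u{\left(-7,21 \right)} \right)} = 278942 - \left(2 - \left(\left(-1\right) \left(-7\right)\right)^{2}\right) = 278942 - \left(2 - 7^{2}\right) = 278942 - \left(2 - 49\right) = 278942 - -47 = 278942 + 47 = 278989$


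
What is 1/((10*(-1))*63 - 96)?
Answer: -1/726 ≈ -0.0013774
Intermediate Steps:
1/((10*(-1))*63 - 96) = 1/(-10*63 - 96) = 1/(-630 - 96) = 1/(-726) = -1/726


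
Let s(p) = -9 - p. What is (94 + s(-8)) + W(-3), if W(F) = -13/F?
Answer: 292/3 ≈ 97.333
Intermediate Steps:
(94 + s(-8)) + W(-3) = (94 + (-9 - 1*(-8))) - 13/(-3) = (94 + (-9 + 8)) - 13*(-⅓) = (94 - 1) + 13/3 = 93 + 13/3 = 292/3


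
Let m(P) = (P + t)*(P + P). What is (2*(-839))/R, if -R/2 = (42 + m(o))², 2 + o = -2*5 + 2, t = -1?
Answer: 839/68644 ≈ 0.012222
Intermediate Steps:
o = -10 (o = -2 + (-2*5 + 2) = -2 + (-10 + 2) = -2 - 8 = -10)
m(P) = 2*P*(-1 + P) (m(P) = (P - 1)*(P + P) = (-1 + P)*(2*P) = 2*P*(-1 + P))
R = -137288 (R = -2*(42 + 2*(-10)*(-1 - 10))² = -2*(42 + 2*(-10)*(-11))² = -2*(42 + 220)² = -2*262² = -2*68644 = -137288)
(2*(-839))/R = (2*(-839))/(-137288) = -1678*(-1/137288) = 839/68644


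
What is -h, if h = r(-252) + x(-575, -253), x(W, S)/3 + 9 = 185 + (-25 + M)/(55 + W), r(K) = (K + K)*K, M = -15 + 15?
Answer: -13263759/104 ≈ -1.2754e+5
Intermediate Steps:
M = 0
r(K) = 2*K² (r(K) = (2*K)*K = 2*K²)
x(W, S) = 528 - 75/(55 + W) (x(W, S) = -27 + 3*(185 + (-25 + 0)/(55 + W)) = -27 + 3*(185 - 25/(55 + W)) = -27 + (555 - 75/(55 + W)) = 528 - 75/(55 + W))
h = 13263759/104 (h = 2*(-252)² + 3*(9655 + 176*(-575))/(55 - 575) = 2*63504 + 3*(9655 - 101200)/(-520) = 127008 + 3*(-1/520)*(-91545) = 127008 + 54927/104 = 13263759/104 ≈ 1.2754e+5)
-h = -1*13263759/104 = -13263759/104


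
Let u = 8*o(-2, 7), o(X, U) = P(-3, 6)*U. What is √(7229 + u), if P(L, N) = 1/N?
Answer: √65145/3 ≈ 85.078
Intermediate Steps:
o(X, U) = U/6
u = 28/3 (u = 8*((⅙)*7) = 8*(7/6) = 28/3 ≈ 9.3333)
√(7229 + u) = √(7229 + 28/3) = √(21715/3) = √65145/3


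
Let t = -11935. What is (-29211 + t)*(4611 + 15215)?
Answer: -815760596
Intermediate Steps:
(-29211 + t)*(4611 + 15215) = (-29211 - 11935)*(4611 + 15215) = -41146*19826 = -815760596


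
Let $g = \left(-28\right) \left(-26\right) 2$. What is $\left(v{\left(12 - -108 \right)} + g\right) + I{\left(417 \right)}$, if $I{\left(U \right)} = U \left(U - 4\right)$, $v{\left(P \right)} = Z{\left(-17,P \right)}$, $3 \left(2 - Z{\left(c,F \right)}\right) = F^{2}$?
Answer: $168879$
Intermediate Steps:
$Z{\left(c,F \right)} = 2 - \frac{F^{2}}{3}$
$v{\left(P \right)} = 2 - \frac{P^{2}}{3}$
$I{\left(U \right)} = U \left(-4 + U\right)$
$g = 1456$ ($g = 728 \cdot 2 = 1456$)
$\left(v{\left(12 - -108 \right)} + g\right) + I{\left(417 \right)} = \left(\left(2 - \frac{\left(12 - -108\right)^{2}}{3}\right) + 1456\right) + 417 \left(-4 + 417\right) = \left(\left(2 - \frac{\left(12 + 108\right)^{2}}{3}\right) + 1456\right) + 417 \cdot 413 = \left(\left(2 - \frac{120^{2}}{3}\right) + 1456\right) + 172221 = \left(\left(2 - 4800\right) + 1456\right) + 172221 = \left(-4798 + 1456\right) + 172221 = -3342 + 172221 = 168879$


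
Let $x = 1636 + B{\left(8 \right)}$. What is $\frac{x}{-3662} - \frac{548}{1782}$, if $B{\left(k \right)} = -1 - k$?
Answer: $- \frac{2453045}{3262842} \approx -0.75181$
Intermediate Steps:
$x = 1627$ ($x = 1636 - 9 = 1627$)
$\frac{x}{-3662} - \frac{548}{1782} = \frac{1627}{-3662} - \frac{548}{1782} = 1627 \left(- \frac{1}{3662}\right) - \frac{274}{891} = - \frac{1627}{3662} - \frac{274}{891} = - \frac{2453045}{3262842}$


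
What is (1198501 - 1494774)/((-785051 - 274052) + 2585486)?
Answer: -296273/1526383 ≈ -0.19410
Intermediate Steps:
(1198501 - 1494774)/((-785051 - 274052) + 2585486) = -296273/(-1059103 + 2585486) = -296273/1526383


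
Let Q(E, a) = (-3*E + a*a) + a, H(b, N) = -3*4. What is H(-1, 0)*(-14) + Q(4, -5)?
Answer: 176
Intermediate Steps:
H(b, N) = -12
Q(E, a) = a + a**2 - 3*E (Q(E, a) = (-3*E + a**2) + a = (a**2 - 3*E) + a = a + a**2 - 3*E)
H(-1, 0)*(-14) + Q(4, -5) = -12*(-14) + (-5 + (-5)**2 - 3*4) = 168 + (-5 + 25 - 12) = 168 + 8 = 176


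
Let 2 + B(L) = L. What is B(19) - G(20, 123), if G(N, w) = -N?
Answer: 37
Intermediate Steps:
B(L) = -2 + L
B(19) - G(20, 123) = (-2 + 19) - (-1)*20 = 17 - 1*(-20) = 17 + 20 = 37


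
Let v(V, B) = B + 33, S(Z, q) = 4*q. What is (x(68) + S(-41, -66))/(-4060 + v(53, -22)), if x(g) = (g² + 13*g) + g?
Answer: -5312/4049 ≈ -1.3119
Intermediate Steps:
v(V, B) = 33 + B
x(g) = g² + 14*g
(x(68) + S(-41, -66))/(-4060 + v(53, -22)) = (68*(14 + 68) + 4*(-66))/(-4060 + (33 - 22)) = (68*82 - 264)/(-4060 + 11) = (5576 - 264)/(-4049) = 5312*(-1/4049) = -5312/4049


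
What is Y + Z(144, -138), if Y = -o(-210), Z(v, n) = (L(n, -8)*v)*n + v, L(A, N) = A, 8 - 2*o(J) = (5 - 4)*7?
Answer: 5484959/2 ≈ 2.7425e+6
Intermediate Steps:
o(J) = 1/2 (o(J) = 4 - (5 - 4)*7/2 = 4 - 7/2 = 1/2)
Z(v, n) = v + v*n**2 (Z(v, n) = (n*v)*n + v = v*n**2 + v = v + v*n**2)
Y = -1/2 (Y = -1*1/2 = -1/2 ≈ -0.50000)
Y + Z(144, -138) = -1/2 + 144*(1 + (-138)**2) = -1/2 + 144*(1 + 19044) = -1/2 + 144*19045 = -1/2 + 2742480 = 5484959/2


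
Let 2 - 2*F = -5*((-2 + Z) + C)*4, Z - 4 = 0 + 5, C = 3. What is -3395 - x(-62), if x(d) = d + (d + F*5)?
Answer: -3776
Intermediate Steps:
Z = 9 (Z = 4 + (0 + 5) = 4 + 5 = 9)
F = 101 (F = 1 - (-5*((-2 + 9) + 3))*4/2 = 1 - (-5*(7 + 3))*4/2 = 1 - (-5*10)*4/2 = 1 - (-25)*4 = 1 - 1/2*(-200) = 1 + 100 = 101)
x(d) = 505 + 2*d (x(d) = d + (d + 101*5) = d + (d + 505) = d + (505 + d) = 505 + 2*d)
-3395 - x(-62) = -3395 - (505 + 2*(-62)) = -3395 - (505 - 124) = -3395 - 1*381 = -3395 - 381 = -3776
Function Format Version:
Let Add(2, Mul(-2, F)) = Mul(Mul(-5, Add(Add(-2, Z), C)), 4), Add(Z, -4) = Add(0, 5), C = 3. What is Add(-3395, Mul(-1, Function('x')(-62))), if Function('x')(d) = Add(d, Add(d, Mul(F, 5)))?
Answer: -3776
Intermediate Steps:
Z = 9 (Z = Add(4, Add(0, 5)) = Add(4, 5) = 9)
F = 101 (F = Add(1, Mul(Rational(-1, 2), Mul(Mul(-5, Add(Add(-2, 9), 3)), 4))) = Add(1, Mul(Rational(-1, 2), Mul(Mul(-5, Add(7, 3)), 4))) = Add(1, Mul(Rational(-1, 2), Mul(Mul(-5, 10), 4))) = Add(1, Mul(Rational(-1, 2), Mul(-50, 4))) = Add(1, Mul(Rational(-1, 2), -200)) = Add(1, 100) = 101)
Function('x')(d) = Add(505, Mul(2, d)) (Function('x')(d) = Add(d, Add(d, Mul(101, 5))) = Add(d, Add(d, 505)) = Add(d, Add(505, d)) = Add(505, Mul(2, d)))
Add(-3395, Mul(-1, Function('x')(-62))) = Add(-3395, Mul(-1, Add(505, Mul(2, -62)))) = Add(-3395, Mul(-1, Add(505, -124))) = Add(-3395, Mul(-1, 381)) = Add(-3395, -381) = -3776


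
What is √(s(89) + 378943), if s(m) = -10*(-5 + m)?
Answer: √378103 ≈ 614.90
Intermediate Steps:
s(m) = 50 - 10*m
√(s(89) + 378943) = √((50 - 10*89) + 378943) = √((50 - 890) + 378943) = √(-840 + 378943) = √378103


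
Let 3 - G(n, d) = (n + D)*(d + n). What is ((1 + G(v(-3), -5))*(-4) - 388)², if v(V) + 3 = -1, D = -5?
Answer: 6400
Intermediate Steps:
v(V) = -4 (v(V) = -3 - 1 = -4)
G(n, d) = 3 - (-5 + n)*(d + n) (G(n, d) = 3 - (n - 5)*(d + n) = 3 - (-5 + n)*(d + n))
((1 + G(v(-3), -5))*(-4) - 388)² = ((1 + (3 - 1*(-4)² + 5*(-5) + 5*(-4) - 1*(-5)*(-4)))*(-4) - 388)² = ((1 + (3 - 1*16 - 25 - 20 - 20))*(-4) - 388)² = ((1 + (3 - 16 - 25 - 20 - 20))*(-4) - 388)² = ((1 - 78)*(-4) - 388)² = (-77*(-4) - 388)² = (308 - 388)² = (-80)² = 6400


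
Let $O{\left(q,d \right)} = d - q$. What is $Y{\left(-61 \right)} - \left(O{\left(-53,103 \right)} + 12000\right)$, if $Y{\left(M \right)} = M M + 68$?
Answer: $-8367$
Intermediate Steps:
$Y{\left(M \right)} = 68 + M^{2}$ ($Y{\left(M \right)} = M^{2} + 68 = 68 + M^{2}$)
$Y{\left(-61 \right)} - \left(O{\left(-53,103 \right)} + 12000\right) = \left(68 + \left(-61\right)^{2}\right) - \left(\left(103 - -53\right) + 12000\right) = \left(68 + 3721\right) - \left(\left(103 + 53\right) + 12000\right) = 3789 - \left(156 + 12000\right) = 3789 - 12156 = -8367$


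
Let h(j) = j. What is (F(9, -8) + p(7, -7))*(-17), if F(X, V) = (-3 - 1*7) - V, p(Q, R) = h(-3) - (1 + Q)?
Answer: 221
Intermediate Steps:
p(Q, R) = -4 - Q (p(Q, R) = -3 - (1 + Q) = -3 + (-1 - Q) = -4 - Q)
F(X, V) = -10 - V (F(X, V) = (-3 - 7) - V = -10 - V)
(F(9, -8) + p(7, -7))*(-17) = ((-10 - 1*(-8)) + (-4 - 1*7))*(-17) = ((-10 + 8) + (-4 - 7))*(-17) = (-2 - 11)*(-17) = -13*(-17) = 221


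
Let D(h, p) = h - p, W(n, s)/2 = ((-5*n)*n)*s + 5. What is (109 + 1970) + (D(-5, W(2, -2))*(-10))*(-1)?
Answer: 1129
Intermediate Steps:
W(n, s) = 10 - 10*s*n² (W(n, s) = 2*(((-5*n)*n)*s + 5) = 2*((-5*n²)*s + 5) = 2*(-5*s*n² + 5) = 2*(5 - 5*s*n²) = 10 - 10*s*n²)
(109 + 1970) + (D(-5, W(2, -2))*(-10))*(-1) = (109 + 1970) + ((-5 - (10 - 10*(-2)*2²))*(-10))*(-1) = 2079 + ((-5 - (10 - 10*(-2)*4))*(-10))*(-1) = 2079 + ((-5 - (10 + 80))*(-10))*(-1) = 2079 + ((-5 - 1*90)*(-10))*(-1) = 2079 + ((-5 - 90)*(-10))*(-1) = 2079 - 95*(-10)*(-1) = 2079 + 950*(-1) = 2079 - 950 = 1129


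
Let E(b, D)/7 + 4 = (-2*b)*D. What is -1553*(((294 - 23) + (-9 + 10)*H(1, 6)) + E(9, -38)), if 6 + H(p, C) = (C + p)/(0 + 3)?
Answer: -23422346/3 ≈ -7.8074e+6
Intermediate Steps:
E(b, D) = -28 - 14*D*b (E(b, D) = -28 + 7*((-2*b)*D) = -28 + 7*(-2*D*b) = -28 - 14*D*b)
H(p, C) = -6 + C/3 + p/3 (H(p, C) = -6 + (C + p)/(0 + 3) = -6 + (C + p)/3 = -6 + (C + p)*(⅓) = -6 + (C/3 + p/3) = -6 + C/3 + p/3)
-1553*(((294 - 23) + (-9 + 10)*H(1, 6)) + E(9, -38)) = -1553*(((294 - 23) + (-9 + 10)*(-6 + (⅓)*6 + (⅓)*1)) + (-28 - 14*(-38)*9)) = -1553*((271 + 1*(-6 + 2 + ⅓)) + (-28 + 4788)) = -1553*((271 + 1*(-11/3)) + 4760) = -1553*((271 - 11/3) + 4760) = -1553*(802/3 + 4760) = -1553*15082/3 = -23422346/3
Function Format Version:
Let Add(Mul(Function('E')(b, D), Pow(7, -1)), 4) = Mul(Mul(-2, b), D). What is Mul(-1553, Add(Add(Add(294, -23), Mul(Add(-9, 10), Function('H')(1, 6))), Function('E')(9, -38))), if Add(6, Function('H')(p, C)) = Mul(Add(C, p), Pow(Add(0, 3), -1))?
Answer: Rational(-23422346, 3) ≈ -7.8074e+6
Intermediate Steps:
Function('E')(b, D) = Add(-28, Mul(-14, D, b)) (Function('E')(b, D) = Add(-28, Mul(7, Mul(Mul(-2, b), D))) = Add(-28, Mul(7, Mul(-2, D, b))) = Add(-28, Mul(-14, D, b)))
Function('H')(p, C) = Add(-6, Mul(Rational(1, 3), C), Mul(Rational(1, 3), p)) (Function('H')(p, C) = Add(-6, Mul(Add(C, p), Pow(Add(0, 3), -1))) = Add(-6, Mul(Add(C, p), Pow(3, -1))) = Add(-6, Mul(Add(C, p), Rational(1, 3))) = Add(-6, Add(Mul(Rational(1, 3), C), Mul(Rational(1, 3), p))) = Add(-6, Mul(Rational(1, 3), C), Mul(Rational(1, 3), p)))
Mul(-1553, Add(Add(Add(294, -23), Mul(Add(-9, 10), Function('H')(1, 6))), Function('E')(9, -38))) = Mul(-1553, Add(Add(Add(294, -23), Mul(Add(-9, 10), Add(-6, Mul(Rational(1, 3), 6), Mul(Rational(1, 3), 1)))), Add(-28, Mul(-14, -38, 9)))) = Mul(-1553, Add(Add(271, Mul(1, Add(-6, 2, Rational(1, 3)))), Add(-28, 4788))) = Mul(-1553, Add(Add(271, Mul(1, Rational(-11, 3))), 4760)) = Mul(-1553, Add(Add(271, Rational(-11, 3)), 4760)) = Mul(-1553, Add(Rational(802, 3), 4760)) = Mul(-1553, Rational(15082, 3)) = Rational(-23422346, 3)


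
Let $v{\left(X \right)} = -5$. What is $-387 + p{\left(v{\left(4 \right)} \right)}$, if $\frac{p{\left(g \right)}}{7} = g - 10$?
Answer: $-492$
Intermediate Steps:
$p{\left(g \right)} = -70 + 7 g$ ($p{\left(g \right)} = 7 \left(g - 10\right) = 7 \left(-10 + g\right) = -70 + 7 g$)
$-387 + p{\left(v{\left(4 \right)} \right)} = -387 + \left(-70 + 7 \left(-5\right)\right) = -387 - 105 = -492$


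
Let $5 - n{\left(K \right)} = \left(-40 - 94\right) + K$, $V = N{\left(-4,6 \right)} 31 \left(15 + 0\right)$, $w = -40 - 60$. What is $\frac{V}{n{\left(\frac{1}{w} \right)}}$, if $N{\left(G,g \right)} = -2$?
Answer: $- \frac{93000}{13901} \approx -6.6902$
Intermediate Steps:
$w = -100$ ($w = -40 - 60 = -100$)
$V = -930$ ($V = \left(-2\right) 31 \left(15 + 0\right) = \left(-62\right) 15 = -930$)
$n{\left(K \right)} = 139 - K$ ($n{\left(K \right)} = 5 - \left(\left(-40 - 94\right) + K\right) = 5 - \left(-134 + K\right) = 139 - K$)
$\frac{V}{n{\left(\frac{1}{w} \right)}} = - \frac{930}{139 - \frac{1}{-100}} = - \frac{930}{139 - - \frac{1}{100}} = - \frac{930}{139 + \frac{1}{100}} = - \frac{930}{\frac{13901}{100}} = \left(-930\right) \frac{100}{13901} = - \frac{93000}{13901}$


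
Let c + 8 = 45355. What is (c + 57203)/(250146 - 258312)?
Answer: -51275/4083 ≈ -12.558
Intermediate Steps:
c = 45347 (c = -8 + 45355 = 45347)
(c + 57203)/(250146 - 258312) = (45347 + 57203)/(250146 - 258312) = 102550/(-8166) = 102550*(-1/8166) = -51275/4083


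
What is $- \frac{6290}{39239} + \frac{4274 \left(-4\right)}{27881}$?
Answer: $- \frac{846201434}{1094022559} \approx -0.77348$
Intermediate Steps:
$- \frac{6290}{39239} + \frac{4274 \left(-4\right)}{27881} = \left(-6290\right) \frac{1}{39239} - \frac{17096}{27881} = - \frac{6290}{39239} - \frac{17096}{27881} = - \frac{846201434}{1094022559}$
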